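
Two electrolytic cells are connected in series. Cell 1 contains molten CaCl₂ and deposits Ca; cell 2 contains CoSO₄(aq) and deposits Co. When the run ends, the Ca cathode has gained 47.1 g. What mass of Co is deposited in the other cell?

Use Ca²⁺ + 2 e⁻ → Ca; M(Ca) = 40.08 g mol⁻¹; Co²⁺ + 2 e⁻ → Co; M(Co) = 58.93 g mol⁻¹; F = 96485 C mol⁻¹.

n(Ca) = 47.1 / 40.08 = 1.175 mol.
Since Ca²⁺ + 2 e⁻ → Ca, n(e⁻) passed = 2 × 1.175 = 2.350 mol.
Cells in series carry the same charge, so the same 2.350 mol of electrons passes through cell 2.
Co²⁺ + 2 e⁻ → Co, so n(Co) = 2.350 / 2 = 1.175 mol.
m(Co) = 1.175 × 58.93 = 69.3 g.

69.3 g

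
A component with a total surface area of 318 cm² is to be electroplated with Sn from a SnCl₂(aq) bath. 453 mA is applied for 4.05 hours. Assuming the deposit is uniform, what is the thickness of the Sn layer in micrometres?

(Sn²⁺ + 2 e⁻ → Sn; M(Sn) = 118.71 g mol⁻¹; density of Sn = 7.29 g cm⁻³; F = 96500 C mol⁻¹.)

17.5 μm

Q = I·t = 0.4530 × 14580 = 6605 C; n(e⁻) = 0.06844 mol.
n(Sn) = n(e⁻)/2 = 0.03422 mol, so m = 0.03422 × 118.71 = 4.062 g.
Volume = m/ρ = 4.062 / 7.29 = 0.5573 cm³.
Thickness = V/A = 0.5573 / 318 = 0.00175 cm = 17.5 μm.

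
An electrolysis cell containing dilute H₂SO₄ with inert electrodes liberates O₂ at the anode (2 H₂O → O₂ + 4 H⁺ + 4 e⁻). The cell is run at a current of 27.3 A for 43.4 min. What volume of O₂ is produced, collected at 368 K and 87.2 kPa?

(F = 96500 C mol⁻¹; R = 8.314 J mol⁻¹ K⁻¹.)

Q = I·t = 27.30 A × 2604.0 s = 71090 C.
n(e⁻) = Q/F = 71090 / 96500 = 0.7367 mol.
4 electrons are transferred per O₂ molecule, so n(O₂) = 0.7367 / 4 = 0.1842 mol.
V = nRT/P = (0.1842 × 8.314 × 368) / (87.2 × 10³ Pa) = 0.00646 m³ = 6.46 L.

6.46 L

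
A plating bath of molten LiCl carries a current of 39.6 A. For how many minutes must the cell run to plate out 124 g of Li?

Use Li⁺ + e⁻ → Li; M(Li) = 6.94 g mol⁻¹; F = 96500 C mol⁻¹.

n(Li) = m/M = 124 / 6.94 = 17.87 mol.
Each Li atom requires 1 electron, so n(e⁻) = 1 × 17.87 = 17.87 mol.
Q = n(e⁻)·F = 17.87 × 96500 = 1724000 C.
t = Q/I = 1724000 / 39.60 A = 43540 s = 726 min.

726 min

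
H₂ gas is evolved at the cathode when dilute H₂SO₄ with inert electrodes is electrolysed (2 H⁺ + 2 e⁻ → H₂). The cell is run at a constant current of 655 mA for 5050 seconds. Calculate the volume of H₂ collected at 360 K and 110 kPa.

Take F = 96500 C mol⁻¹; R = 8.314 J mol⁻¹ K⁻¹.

0.466 L

Q = I·t = 0.6550 A × 5050.0 s = 3308 C.
n(e⁻) = Q/F = 3308 / 96500 = 0.03428 mol.
2 electrons are transferred per H₂ molecule, so n(H₂) = 0.03428 / 2 = 0.01714 mol.
V = nRT/P = (0.01714 × 8.314 × 360) / (110 × 10³ Pa) = 4.66 × 10⁻⁴ m³ = 0.466 L.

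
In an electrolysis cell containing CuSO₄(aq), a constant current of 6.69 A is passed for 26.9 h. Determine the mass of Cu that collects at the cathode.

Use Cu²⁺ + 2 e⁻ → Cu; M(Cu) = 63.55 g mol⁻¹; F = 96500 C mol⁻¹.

Q = I·t = 6.690 A × 96840 s = 647900 C.
n(e⁻) = Q/F = 647900 / 96500 = 6.714 mol.
Cu²⁺ + 2 e⁻ → Cu, so n(Cu) = n(e⁻)/2 = 3.357 mol.
m = n·M = 3.357 × 63.55 = 213 g.

213 g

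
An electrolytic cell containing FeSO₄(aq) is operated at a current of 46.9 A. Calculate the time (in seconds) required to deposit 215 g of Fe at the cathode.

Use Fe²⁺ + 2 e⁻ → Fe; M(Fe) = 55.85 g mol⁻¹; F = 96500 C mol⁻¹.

n(Fe) = m/M = 215 / 55.85 = 3.850 mol.
Each Fe atom requires 2 electrons, so n(e⁻) = 2 × 3.850 = 7.699 mol.
Q = n(e⁻)·F = 7.699 × 96500 = 743000 C.
t = Q/I = 743000 / 46.90 A = 15840 s.

15800 s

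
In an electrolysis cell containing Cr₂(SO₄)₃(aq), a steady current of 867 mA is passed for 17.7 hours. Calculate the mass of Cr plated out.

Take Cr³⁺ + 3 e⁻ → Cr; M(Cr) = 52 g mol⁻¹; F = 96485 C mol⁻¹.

Q = I·t = 0.8670 A × 63720 s = 55250 C.
n(e⁻) = Q/F = 55250 / 96485 = 0.5726 mol.
Cr³⁺ + 3 e⁻ → Cr, so n(Cr) = n(e⁻)/3 = 0.1909 mol.
m = n·M = 0.1909 × 52 = 9.92 g.

9.92 g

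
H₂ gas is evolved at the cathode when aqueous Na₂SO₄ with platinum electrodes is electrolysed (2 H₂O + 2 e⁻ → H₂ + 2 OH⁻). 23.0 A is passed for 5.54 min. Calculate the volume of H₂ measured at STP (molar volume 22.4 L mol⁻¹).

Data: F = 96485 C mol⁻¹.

0.887 L

Q = I·t = 23.00 A × 332.40 s = 7645 C.
n(e⁻) = Q/F = 7645 / 96485 = 0.07924 mol.
2 electrons are transferred per H₂ molecule, so n(H₂) = 0.07924 / 2 = 0.03962 mol.
V = n × V_m = 0.03962 × 22.4 = 0.887 L.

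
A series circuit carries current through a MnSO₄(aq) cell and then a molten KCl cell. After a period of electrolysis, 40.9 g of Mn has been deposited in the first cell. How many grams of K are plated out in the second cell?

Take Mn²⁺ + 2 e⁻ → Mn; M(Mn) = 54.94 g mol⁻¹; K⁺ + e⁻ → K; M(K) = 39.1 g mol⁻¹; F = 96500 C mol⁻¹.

58.2 g

n(Mn) = 40.9 / 54.94 = 0.7444 mol.
Since Mn²⁺ + 2 e⁻ → Mn, n(e⁻) passed = 2 × 0.7444 = 1.489 mol.
Cells in series carry the same charge, so the same 1.489 mol of electrons passes through cell 2.
K⁺ + e⁻ → K, so n(K) = 1.489 / 1 = 1.489 mol.
m(K) = 1.489 × 39.1 = 58.2 g.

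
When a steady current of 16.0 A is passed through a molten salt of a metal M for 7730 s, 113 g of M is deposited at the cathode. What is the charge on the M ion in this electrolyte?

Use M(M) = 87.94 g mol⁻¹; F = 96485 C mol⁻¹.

Q = I·t = 16.00 A × 7730.0 s = 123700 C, so n(e⁻) = 123700/96485 = 1.282 mol.
n(M) deposited = 113 / 87.94 = 1.285 mol.
Electrons per atom = n(e⁻)/n(M) = 1.282 / 1.285 = 0.998 ≈ 1, so the ion is M⁺.

+1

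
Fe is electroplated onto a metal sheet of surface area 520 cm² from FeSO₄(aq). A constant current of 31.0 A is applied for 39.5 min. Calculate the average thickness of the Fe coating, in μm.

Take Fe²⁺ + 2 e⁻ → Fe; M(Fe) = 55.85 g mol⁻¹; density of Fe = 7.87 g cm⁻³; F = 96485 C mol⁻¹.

Q = I·t = 31.00 × 2370.0 = 73470 C; n(e⁻) = 0.7615 mol.
n(Fe) = n(e⁻)/2 = 0.3807 mol, so m = 0.3807 × 55.85 = 21.26 g.
Volume = m/ρ = 21.26 / 7.87 = 2.702 cm³.
Thickness = V/A = 2.702 / 520 = 0.00520 cm = 52.0 μm.

52.0 μm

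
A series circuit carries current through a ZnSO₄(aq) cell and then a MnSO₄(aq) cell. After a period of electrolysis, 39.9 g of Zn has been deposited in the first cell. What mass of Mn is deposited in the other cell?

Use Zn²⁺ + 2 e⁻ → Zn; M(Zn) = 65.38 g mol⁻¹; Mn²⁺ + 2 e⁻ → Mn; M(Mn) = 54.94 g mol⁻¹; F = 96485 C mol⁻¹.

n(Zn) = 39.9 / 65.38 = 0.6103 mol.
Since Zn²⁺ + 2 e⁻ → Zn, n(e⁻) passed = 2 × 0.6103 = 1.221 mol.
Cells in series carry the same charge, so the same 1.221 mol of electrons passes through cell 2.
Mn²⁺ + 2 e⁻ → Mn, so n(Mn) = 1.221 / 2 = 0.6103 mol.
m(Mn) = 0.6103 × 54.94 = 33.5 g.

33.5 g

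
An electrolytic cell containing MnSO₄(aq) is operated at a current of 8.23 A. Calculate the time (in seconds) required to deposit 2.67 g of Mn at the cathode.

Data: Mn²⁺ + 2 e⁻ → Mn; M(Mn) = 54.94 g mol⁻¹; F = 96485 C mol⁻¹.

1140 s

n(Mn) = m/M = 2.67 / 54.94 = 0.04860 mol.
Each Mn atom requires 2 electrons, so n(e⁻) = 2 × 0.04860 = 0.09720 mol.
Q = n(e⁻)·F = 0.09720 × 96485 = 9378 C.
t = Q/I = 9378 / 8.230 A = 1139 s.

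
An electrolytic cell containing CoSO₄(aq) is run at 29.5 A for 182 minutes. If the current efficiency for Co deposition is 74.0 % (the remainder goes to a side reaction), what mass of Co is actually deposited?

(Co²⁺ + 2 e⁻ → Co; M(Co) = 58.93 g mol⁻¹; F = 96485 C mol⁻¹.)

72.8 g

Q = I·t = 29.50 × 10920 = 322100 C.
n(e⁻) = 322100/96485 = 3.339 mol; theoretically n(Co) = 3.339/2 = 1.669 mol, m_theo = 98.38 g.
At 74.0 % efficiency, m_actual = 0.740 × 98.38 = 72.8 g.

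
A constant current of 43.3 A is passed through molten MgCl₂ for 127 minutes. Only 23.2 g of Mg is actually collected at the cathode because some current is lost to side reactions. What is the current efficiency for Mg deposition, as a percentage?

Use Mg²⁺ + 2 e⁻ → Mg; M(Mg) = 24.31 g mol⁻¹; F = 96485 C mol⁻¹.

Q = I·t = 43.30 × 7620.0 = 329900 C; n(e⁻) = 329900/96485 = 3.420 mol.
Theoretical n(Mg) = n(e⁻)/2 = 1.710 mol, i.e. m_theo = 1.710 × 24.31 = 41.57 g.
Efficiency = m_actual / m_theo = 23.2 / 41.57 = 55.8 %.

55.8 %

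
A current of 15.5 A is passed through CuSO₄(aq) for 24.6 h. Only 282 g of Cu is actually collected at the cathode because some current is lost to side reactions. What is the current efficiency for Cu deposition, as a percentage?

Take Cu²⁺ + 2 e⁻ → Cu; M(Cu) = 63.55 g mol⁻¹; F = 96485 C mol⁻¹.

62.4 %

Q = I·t = 15.50 × 88560 = 1373000 C; n(e⁻) = 1373000/96485 = 14.23 mol.
Theoretical n(Cu) = n(e⁻)/2 = 7.113 mol, i.e. m_theo = 7.113 × 63.55 = 452.1 g.
Efficiency = m_actual / m_theo = 282 / 452.1 = 62.4 %.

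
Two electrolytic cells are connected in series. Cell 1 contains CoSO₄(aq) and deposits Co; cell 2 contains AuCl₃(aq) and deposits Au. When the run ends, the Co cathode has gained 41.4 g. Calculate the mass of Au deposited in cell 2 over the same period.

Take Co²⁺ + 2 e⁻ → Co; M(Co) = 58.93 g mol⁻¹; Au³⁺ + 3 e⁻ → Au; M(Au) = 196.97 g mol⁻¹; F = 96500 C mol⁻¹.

n(Co) = 41.4 / 58.93 = 0.7025 mol.
Since Co²⁺ + 2 e⁻ → Co, n(e⁻) passed = 2 × 0.7025 = 1.405 mol.
Cells in series carry the same charge, so the same 1.405 mol of electrons passes through cell 2.
Au³⁺ + 3 e⁻ → Au, so n(Au) = 1.405 / 3 = 0.4684 mol.
m(Au) = 0.4684 × 196.97 = 92.3 g.

92.3 g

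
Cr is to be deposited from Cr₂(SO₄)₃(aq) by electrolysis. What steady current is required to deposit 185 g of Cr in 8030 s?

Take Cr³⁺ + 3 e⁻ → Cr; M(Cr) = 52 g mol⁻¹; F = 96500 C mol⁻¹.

128 A

n(Cr) = 185 / 52 = 3.558 mol.
n(e⁻) = 3 × 3.558 = 10.67 mol.
Q = n(e⁻)·F = 10.67 × 96500 = 1030000 C.
I = Q/t = 1030000 / 8030.0 s = 128 A.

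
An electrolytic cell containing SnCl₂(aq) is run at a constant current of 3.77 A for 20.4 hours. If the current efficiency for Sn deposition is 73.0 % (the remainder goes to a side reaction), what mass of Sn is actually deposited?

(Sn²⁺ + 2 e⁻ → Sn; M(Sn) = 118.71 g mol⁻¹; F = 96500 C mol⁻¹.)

Q = I·t = 3.770 × 73440 = 276900 C.
n(e⁻) = 276900/96500 = 2.869 mol; theoretically n(Sn) = 2.869/2 = 1.435 mol, m_theo = 170.3 g.
At 73.0 % efficiency, m_actual = 0.730 × 170.3 = 124 g.

124 g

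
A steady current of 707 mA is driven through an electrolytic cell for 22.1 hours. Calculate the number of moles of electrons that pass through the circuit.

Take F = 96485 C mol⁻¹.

Q = I·t = 0.7070 A × 79560 s = 56250 C.
n(e⁻) = Q/F = 56250 / 96485 = 0.583 mol.

0.583 mol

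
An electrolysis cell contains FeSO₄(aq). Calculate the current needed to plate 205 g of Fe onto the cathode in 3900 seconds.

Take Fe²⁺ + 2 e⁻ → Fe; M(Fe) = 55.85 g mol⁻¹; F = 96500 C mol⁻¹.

182 A

n(Fe) = 205 / 55.85 = 3.671 mol.
n(e⁻) = 2 × 3.671 = 7.341 mol.
Q = n(e⁻)·F = 7.341 × 96500 = 708400 C.
I = Q/t = 708400 / 3900.0 s = 182 A.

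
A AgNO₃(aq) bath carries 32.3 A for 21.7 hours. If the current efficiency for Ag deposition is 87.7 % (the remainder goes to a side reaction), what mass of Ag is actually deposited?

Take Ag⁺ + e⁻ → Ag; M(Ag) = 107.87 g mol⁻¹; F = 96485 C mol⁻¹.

Q = I·t = 32.30 × 78120 = 2523000 C.
n(e⁻) = 2523000/96485 = 26.15 mol; theoretically n(Ag) = 26.15/1 = 26.15 mol, m_theo = 2821 g.
At 87.7 % efficiency, m_actual = 0.877 × 2821 = 2470 g.

2470 g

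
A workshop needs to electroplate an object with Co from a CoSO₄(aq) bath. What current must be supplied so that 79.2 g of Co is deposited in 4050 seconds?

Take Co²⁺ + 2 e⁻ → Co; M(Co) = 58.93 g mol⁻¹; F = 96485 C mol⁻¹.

n(Co) = 79.2 / 58.93 = 1.344 mol.
n(e⁻) = 2 × 1.344 = 2.688 mol.
Q = n(e⁻)·F = 2.688 × 96485 = 259300 C.
I = Q/t = 259300 / 4050.0 s = 64.0 A.

64.0 A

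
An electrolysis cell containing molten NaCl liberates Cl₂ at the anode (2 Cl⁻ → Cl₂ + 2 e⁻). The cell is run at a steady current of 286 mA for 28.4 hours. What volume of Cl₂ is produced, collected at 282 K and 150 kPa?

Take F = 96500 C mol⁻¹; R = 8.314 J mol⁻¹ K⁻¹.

2.37 L

Q = I·t = 0.2860 A × 102240 s = 29240 C.
n(e⁻) = Q/F = 29240 / 96500 = 0.3030 mol.
2 electrons are transferred per Cl₂ molecule, so n(Cl₂) = 0.3030 / 2 = 0.1515 mol.
V = nRT/P = (0.1515 × 8.314 × 282) / (150 × 10³ Pa) = 0.00237 m³ = 2.37 L.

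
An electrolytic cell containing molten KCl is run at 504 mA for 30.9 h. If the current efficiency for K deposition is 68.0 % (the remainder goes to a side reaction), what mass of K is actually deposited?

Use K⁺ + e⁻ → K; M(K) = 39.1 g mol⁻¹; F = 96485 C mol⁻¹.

15.4 g

Q = I·t = 0.5040 × 111240 = 56060 C.
n(e⁻) = 56060/96485 = 0.5811 mol; theoretically n(K) = 0.5811/1 = 0.5811 mol, m_theo = 22.72 g.
At 68.0 % efficiency, m_actual = 0.680 × 22.72 = 15.4 g.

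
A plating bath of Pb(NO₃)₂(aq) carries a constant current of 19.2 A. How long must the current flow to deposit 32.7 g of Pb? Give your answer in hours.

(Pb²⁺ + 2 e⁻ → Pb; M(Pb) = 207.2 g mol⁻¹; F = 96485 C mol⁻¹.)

n(Pb) = m/M = 32.7 / 207.2 = 0.1578 mol.
Each Pb atom requires 2 electrons, so n(e⁻) = 2 × 0.1578 = 0.3156 mol.
Q = n(e⁻)·F = 0.3156 × 96485 = 30450 C.
t = Q/I = 30450 / 19.20 A = 1586 s = 0.441 h.

0.441 h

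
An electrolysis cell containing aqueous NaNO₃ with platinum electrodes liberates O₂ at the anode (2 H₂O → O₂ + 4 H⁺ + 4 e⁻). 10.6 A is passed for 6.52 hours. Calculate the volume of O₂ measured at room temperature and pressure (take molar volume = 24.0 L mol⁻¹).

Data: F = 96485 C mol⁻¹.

Q = I·t = 10.60 A × 23472 s = 248800 C.
n(e⁻) = Q/F = 248800 / 96485 = 2.579 mol.
4 electrons are transferred per O₂ molecule, so n(O₂) = 2.579 / 4 = 0.6447 mol.
V = n × V_m = 0.6447 × 24.0 = 15.5 L.

15.5 L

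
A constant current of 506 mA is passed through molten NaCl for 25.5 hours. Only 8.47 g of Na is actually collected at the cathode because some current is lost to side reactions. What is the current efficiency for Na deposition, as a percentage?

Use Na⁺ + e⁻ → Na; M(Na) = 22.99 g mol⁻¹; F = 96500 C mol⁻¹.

76.5 %

Q = I·t = 0.5060 × 91800 = 46450 C; n(e⁻) = 46450/96500 = 0.4814 mol.
Theoretical n(Na) = n(e⁻)/1 = 0.4814 mol, i.e. m_theo = 0.4814 × 22.99 = 11.07 g.
Efficiency = m_actual / m_theo = 8.47 / 11.07 = 76.5 %.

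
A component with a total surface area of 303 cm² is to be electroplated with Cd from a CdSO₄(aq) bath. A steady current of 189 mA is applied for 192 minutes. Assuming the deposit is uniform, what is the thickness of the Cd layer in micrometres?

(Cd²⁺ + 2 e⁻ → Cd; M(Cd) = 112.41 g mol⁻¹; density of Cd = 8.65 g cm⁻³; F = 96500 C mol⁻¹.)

4.84 μm

Q = I·t = 0.1890 × 11520 = 2177 C; n(e⁻) = 0.02256 mol.
n(Cd) = n(e⁻)/2 = 0.01128 mol, so m = 0.01128 × 112.41 = 1.268 g.
Volume = m/ρ = 1.268 / 8.65 = 0.1466 cm³.
Thickness = V/A = 0.1466 / 303 = 4.84 × 10⁻⁴ cm = 4.84 μm.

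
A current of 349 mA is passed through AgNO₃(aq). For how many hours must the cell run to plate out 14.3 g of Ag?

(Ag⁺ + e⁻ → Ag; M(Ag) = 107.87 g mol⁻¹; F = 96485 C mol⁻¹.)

n(Ag) = m/M = 14.3 / 107.87 = 0.1326 mol.
Each Ag atom requires 1 electron, so n(e⁻) = 1 × 0.1326 = 0.1326 mol.
Q = n(e⁻)·F = 0.1326 × 96485 = 12790 C.
t = Q/I = 12790 / 0.3490 A = 36650 s = 10.2 h.

10.2 h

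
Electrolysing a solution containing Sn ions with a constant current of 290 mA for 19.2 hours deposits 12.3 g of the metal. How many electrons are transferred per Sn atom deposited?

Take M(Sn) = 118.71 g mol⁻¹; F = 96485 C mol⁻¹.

2

Q = I·t = 0.2900 A × 69120 s = 20040 C, so n(e⁻) = 20040/96485 = 0.2078 mol.
n(Sn) deposited = 12.3 / 118.71 = 0.1036 mol.
Electrons per atom = n(e⁻)/n(Sn) = 0.2078 / 0.1036 = 2.01 ≈ 2, so the ion is Sn²⁺.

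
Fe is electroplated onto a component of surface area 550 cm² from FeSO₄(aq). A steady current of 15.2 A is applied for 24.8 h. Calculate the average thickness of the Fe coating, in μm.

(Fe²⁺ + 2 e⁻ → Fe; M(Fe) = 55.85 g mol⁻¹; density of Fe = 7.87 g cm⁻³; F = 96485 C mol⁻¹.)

Q = I·t = 15.20 × 89280 = 1357000 C; n(e⁻) = 14.06 mol.
n(Fe) = n(e⁻)/2 = 7.032 mol, so m = 7.032 × 55.85 = 392.8 g.
Volume = m/ρ = 392.8 / 7.87 = 49.91 cm³.
Thickness = V/A = 49.91 / 550 = 0.0907 cm = 907 μm.

907 μm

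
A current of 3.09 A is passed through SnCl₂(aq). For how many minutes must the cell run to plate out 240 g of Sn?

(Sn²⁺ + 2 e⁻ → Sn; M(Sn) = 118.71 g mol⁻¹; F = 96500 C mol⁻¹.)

n(Sn) = m/M = 240 / 118.71 = 2.022 mol.
Each Sn atom requires 2 electrons, so n(e⁻) = 2 × 2.022 = 4.043 mol.
Q = n(e⁻)·F = 4.043 × 96500 = 390200 C.
t = Q/I = 390200 / 3.090 A = 126300 s = 2100 min.

2100 min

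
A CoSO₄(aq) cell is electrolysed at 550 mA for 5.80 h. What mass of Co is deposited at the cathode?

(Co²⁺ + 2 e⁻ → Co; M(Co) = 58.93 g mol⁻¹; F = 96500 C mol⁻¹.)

3.51 g

Q = I·t = 0.5500 A × 20880 s = 11480 C.
n(e⁻) = Q/F = 11480 / 96500 = 0.1190 mol.
Co²⁺ + 2 e⁻ → Co, so n(Co) = n(e⁻)/2 = 0.05950 mol.
m = n·M = 0.05950 × 58.93 = 3.51 g.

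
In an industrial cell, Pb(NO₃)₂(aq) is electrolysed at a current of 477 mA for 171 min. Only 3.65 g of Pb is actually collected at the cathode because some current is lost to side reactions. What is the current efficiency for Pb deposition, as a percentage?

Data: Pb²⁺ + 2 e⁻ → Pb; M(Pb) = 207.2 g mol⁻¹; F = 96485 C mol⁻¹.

Q = I·t = 0.4770 × 10260 = 4894 C; n(e⁻) = 4894/96485 = 0.05072 mol.
Theoretical n(Pb) = n(e⁻)/2 = 0.02536 mol, i.e. m_theo = 0.02536 × 207.2 = 5.255 g.
Efficiency = m_actual / m_theo = 3.65 / 5.255 = 69.5 %.

69.5 %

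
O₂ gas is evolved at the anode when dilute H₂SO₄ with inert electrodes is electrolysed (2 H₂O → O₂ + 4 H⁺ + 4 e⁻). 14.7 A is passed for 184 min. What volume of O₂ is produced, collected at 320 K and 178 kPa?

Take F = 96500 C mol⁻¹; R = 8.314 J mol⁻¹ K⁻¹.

6.28 L

Q = I·t = 14.70 A × 11040 s = 162300 C.
n(e⁻) = Q/F = 162300 / 96500 = 1.682 mol.
4 electrons are transferred per O₂ molecule, so n(O₂) = 1.682 / 4 = 0.4204 mol.
V = nRT/P = (0.4204 × 8.314 × 320) / (178 × 10³ Pa) = 0.00628 m³ = 6.28 L.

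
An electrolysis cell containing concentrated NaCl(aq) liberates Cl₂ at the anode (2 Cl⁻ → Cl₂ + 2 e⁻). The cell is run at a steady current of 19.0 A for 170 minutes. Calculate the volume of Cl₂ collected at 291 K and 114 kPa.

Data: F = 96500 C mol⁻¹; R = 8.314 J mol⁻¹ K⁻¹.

Q = I·t = 19.00 A × 10200 s = 193800 C.
n(e⁻) = Q/F = 193800 / 96500 = 2.008 mol.
2 electrons are transferred per Cl₂ molecule, so n(Cl₂) = 2.008 / 2 = 1.004 mol.
V = nRT/P = (1.004 × 8.314 × 291) / (114 × 10³ Pa) = 0.0213 m³ = 21.3 L.

21.3 L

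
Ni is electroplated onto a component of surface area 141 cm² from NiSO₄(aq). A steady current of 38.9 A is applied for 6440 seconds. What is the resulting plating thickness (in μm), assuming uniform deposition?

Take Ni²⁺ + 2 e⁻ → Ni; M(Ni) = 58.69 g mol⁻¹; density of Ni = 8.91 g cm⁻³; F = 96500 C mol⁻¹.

Q = I·t = 38.90 × 6440.0 = 250500 C; n(e⁻) = 2.596 mol.
n(Ni) = n(e⁻)/2 = 1.298 mol, so m = 1.298 × 58.69 = 76.18 g.
Volume = m/ρ = 76.18 / 8.91 = 8.550 cm³.
Thickness = V/A = 8.550 / 141 = 0.0606 cm = 606 μm.

606 μm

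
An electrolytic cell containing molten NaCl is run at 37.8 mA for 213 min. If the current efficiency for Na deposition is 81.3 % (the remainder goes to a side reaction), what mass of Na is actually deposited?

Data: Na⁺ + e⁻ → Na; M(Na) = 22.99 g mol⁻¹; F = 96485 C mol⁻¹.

0.0936 g

Q = I·t = 0.03780 × 12780 = 483.1 C.
n(e⁻) = 483.1/96485 = 0.005007 mol; theoretically n(Na) = 0.005007/1 = 0.005007 mol, m_theo = 0.1151 g.
At 81.3 % efficiency, m_actual = 0.813 × 0.1151 = 0.0936 g.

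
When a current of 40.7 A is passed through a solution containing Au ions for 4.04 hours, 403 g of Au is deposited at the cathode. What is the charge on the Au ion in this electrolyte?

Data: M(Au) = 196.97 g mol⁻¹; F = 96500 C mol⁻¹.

+3

Q = I·t = 40.70 A × 14544 s = 591900 C, so n(e⁻) = 591900/96500 = 6.134 mol.
n(Au) deposited = 403 / 196.97 = 2.046 mol.
Electrons per atom = n(e⁻)/n(Au) = 6.134 / 2.046 = 3.00 ≈ 3, so the ion is Au³⁺.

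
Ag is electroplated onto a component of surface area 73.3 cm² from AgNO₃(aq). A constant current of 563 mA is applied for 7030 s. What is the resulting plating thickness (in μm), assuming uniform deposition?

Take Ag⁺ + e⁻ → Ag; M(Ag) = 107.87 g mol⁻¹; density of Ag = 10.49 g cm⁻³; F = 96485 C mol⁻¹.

Q = I·t = 0.5630 × 7030.0 = 3958 C; n(e⁻) = 0.04102 mol.
n(Ag) = n(e⁻)/1 = 0.04102 mol, so m = 0.04102 × 107.87 = 4.425 g.
Volume = m/ρ = 4.425 / 10.49 = 0.4218 cm³.
Thickness = V/A = 0.4218 / 73.3 = 0.00575 cm = 57.5 μm.

57.5 μm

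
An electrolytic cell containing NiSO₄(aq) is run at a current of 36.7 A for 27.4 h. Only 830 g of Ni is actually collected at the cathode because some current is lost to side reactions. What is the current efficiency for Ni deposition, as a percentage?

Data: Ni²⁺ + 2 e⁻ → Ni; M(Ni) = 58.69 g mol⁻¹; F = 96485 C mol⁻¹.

75.4 %

Q = I·t = 36.70 × 98640 = 3620000 C; n(e⁻) = 3620000/96485 = 37.52 mol.
Theoretical n(Ni) = n(e⁻)/2 = 18.76 mol, i.e. m_theo = 18.76 × 58.69 = 1101 g.
Efficiency = m_actual / m_theo = 830 / 1101 = 75.4 %.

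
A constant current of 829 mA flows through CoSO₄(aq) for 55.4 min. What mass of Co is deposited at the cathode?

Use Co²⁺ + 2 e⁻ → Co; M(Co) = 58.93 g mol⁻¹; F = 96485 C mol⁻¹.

Q = I·t = 0.8290 A × 3324.0 s = 2756 C.
n(e⁻) = Q/F = 2756 / 96485 = 0.02856 mol.
Co²⁺ + 2 e⁻ → Co, so n(Co) = n(e⁻)/2 = 0.01428 mol.
m = n·M = 0.01428 × 58.93 = 0.842 g.

0.842 g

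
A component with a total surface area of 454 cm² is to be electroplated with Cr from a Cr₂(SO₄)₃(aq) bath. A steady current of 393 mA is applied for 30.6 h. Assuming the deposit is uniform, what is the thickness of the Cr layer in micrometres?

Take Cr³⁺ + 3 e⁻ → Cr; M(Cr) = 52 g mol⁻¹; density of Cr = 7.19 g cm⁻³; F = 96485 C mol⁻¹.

Q = I·t = 0.3930 × 110160 = 43290 C; n(e⁻) = 0.4487 mol.
n(Cr) = n(e⁻)/3 = 0.1496 mol, so m = 0.1496 × 52 = 7.777 g.
Volume = m/ρ = 7.777 / 7.19 = 1.082 cm³.
Thickness = V/A = 1.082 / 454 = 0.00238 cm = 23.8 μm.

23.8 μm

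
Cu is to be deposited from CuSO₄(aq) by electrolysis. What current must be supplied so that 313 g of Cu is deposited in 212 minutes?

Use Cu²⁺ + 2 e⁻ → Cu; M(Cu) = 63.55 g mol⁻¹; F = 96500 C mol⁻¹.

n(Cu) = 313 / 63.55 = 4.925 mol.
n(e⁻) = 2 × 4.925 = 9.851 mol.
Q = n(e⁻)·F = 9.851 × 96500 = 950600 C.
I = Q/t = 950600 / 12720 s = 74.7 A.

74.7 A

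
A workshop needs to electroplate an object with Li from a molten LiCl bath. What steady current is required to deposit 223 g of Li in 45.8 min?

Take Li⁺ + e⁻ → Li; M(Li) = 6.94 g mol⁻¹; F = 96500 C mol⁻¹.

1130 A

n(Li) = 223 / 6.94 = 32.13 mol.
n(e⁻) = 1 × 32.13 = 32.13 mol.
Q = n(e⁻)·F = 32.13 × 96500 = 3101000 C.
I = Q/t = 3101000 / 2748.0 s = 1130 A.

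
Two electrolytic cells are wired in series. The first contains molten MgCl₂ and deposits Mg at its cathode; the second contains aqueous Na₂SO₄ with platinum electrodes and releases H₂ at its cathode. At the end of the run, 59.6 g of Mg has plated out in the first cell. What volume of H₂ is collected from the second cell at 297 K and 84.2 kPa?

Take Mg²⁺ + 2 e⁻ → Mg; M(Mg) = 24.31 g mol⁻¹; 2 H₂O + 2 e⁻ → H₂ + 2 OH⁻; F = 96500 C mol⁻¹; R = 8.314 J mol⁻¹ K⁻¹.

71.9 L

n(Mg) = 59.6 / 24.31 = 2.452 mol, so n(e⁻) = 2 × 2.452 = 4.903 mol.
The cells are in series, so the same 4.903 mol of electrons passes through the second cell.
2 H₂O + 2 e⁻ → H₂ + 2 OH⁻ — 2 mol e⁻ per mol H₂, so n(H₂) = 4.903/2 = 2.452 mol.
V = nRT/P = (2.452 × 8.314 × 297) / (84.2 × 10³) = 0.0719 m³ = 71.9 L.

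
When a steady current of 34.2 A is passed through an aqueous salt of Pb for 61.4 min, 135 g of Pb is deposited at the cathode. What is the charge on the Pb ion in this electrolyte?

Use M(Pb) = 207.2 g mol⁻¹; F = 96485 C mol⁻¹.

+2

Q = I·t = 34.20 A × 3684.0 s = 126000 C, so n(e⁻) = 126000/96485 = 1.306 mol.
n(Pb) deposited = 135 / 207.2 = 0.6515 mol.
Electrons per atom = n(e⁻)/n(Pb) = 1.306 / 0.6515 = 2.00 ≈ 2, so the ion is Pb²⁺.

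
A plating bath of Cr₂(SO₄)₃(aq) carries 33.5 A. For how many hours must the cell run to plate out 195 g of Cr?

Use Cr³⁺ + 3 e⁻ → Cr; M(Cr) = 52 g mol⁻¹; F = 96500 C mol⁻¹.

n(Cr) = m/M = 195 / 52 = 3.750 mol.
Each Cr atom requires 3 electrons, so n(e⁻) = 3 × 3.750 = 11.25 mol.
Q = n(e⁻)·F = 11.25 × 96500 = 1086000 C.
t = Q/I = 1086000 / 33.50 A = 32410 s = 9.00 h.

9.00 h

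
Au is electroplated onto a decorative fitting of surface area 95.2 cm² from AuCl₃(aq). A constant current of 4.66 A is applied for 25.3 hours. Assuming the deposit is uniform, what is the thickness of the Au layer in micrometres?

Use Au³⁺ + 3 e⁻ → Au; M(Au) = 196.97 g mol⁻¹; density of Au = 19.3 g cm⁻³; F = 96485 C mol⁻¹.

1570 μm

Q = I·t = 4.660 × 91080 = 424400 C; n(e⁻) = 4.399 mol.
n(Au) = n(e⁻)/3 = 1.466 mol, so m = 1.466 × 196.97 = 288.8 g.
Volume = m/ρ = 288.8 / 19.3 = 14.96 cm³.
Thickness = V/A = 14.96 / 95.2 = 0.157 cm = 1570 μm.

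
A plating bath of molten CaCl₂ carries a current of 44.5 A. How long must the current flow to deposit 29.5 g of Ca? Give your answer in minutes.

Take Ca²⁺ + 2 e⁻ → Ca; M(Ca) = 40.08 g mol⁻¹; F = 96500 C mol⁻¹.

n(Ca) = m/M = 29.5 / 40.08 = 0.7360 mol.
Each Ca atom requires 2 electrons, so n(e⁻) = 2 × 0.7360 = 1.472 mol.
Q = n(e⁻)·F = 1.472 × 96500 = 142100 C.
t = Q/I = 142100 / 44.50 A = 3192 s = 53.2 min.

53.2 min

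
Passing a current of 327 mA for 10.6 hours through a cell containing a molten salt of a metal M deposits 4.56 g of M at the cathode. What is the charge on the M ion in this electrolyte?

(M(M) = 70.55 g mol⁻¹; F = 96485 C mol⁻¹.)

Q = I·t = 0.3270 A × 38160 s = 12480 C, so n(e⁻) = 12480/96485 = 0.1293 mol.
n(M) deposited = 4.56 / 70.55 = 0.06464 mol.
Electrons per atom = n(e⁻)/n(M) = 0.1293 / 0.06464 = 2.00 ≈ 2, so the ion is M²⁺.

+2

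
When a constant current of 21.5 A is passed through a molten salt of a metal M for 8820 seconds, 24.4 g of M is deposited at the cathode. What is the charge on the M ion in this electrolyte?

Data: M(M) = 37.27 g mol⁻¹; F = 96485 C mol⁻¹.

Q = I·t = 21.50 A × 8820.0 s = 189600 C, so n(e⁻) = 189600/96485 = 1.965 mol.
n(M) deposited = 24.4 / 37.27 = 0.6547 mol.
Electrons per atom = n(e⁻)/n(M) = 1.965 / 0.6547 = 3.00 ≈ 3, so the ion is M³⁺.

+3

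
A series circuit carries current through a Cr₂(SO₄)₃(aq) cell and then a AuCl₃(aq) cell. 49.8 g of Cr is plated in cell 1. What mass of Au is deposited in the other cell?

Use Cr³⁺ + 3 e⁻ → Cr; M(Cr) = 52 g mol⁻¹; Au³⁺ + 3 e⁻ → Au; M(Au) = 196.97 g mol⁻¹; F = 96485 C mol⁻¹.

n(Cr) = 49.8 / 52 = 0.9577 mol.
Since Cr³⁺ + 3 e⁻ → Cr, n(e⁻) passed = 3 × 0.9577 = 2.873 mol.
Cells in series carry the same charge, so the same 2.873 mol of electrons passes through cell 2.
Au³⁺ + 3 e⁻ → Au, so n(Au) = 2.873 / 3 = 0.9577 mol.
m(Au) = 0.9577 × 196.97 = 189 g.

189 g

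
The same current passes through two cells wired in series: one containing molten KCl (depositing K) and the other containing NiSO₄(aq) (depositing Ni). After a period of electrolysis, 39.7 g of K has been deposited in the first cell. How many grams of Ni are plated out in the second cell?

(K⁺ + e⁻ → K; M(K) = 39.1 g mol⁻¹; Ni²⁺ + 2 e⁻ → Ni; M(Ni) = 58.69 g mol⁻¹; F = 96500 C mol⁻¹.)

29.8 g

n(K) = 39.7 / 39.1 = 1.015 mol.
Since K⁺ + e⁻ → K, n(e⁻) passed = 1 × 1.015 = 1.015 mol.
Cells in series carry the same charge, so the same 1.015 mol of electrons passes through cell 2.
Ni²⁺ + 2 e⁻ → Ni, so n(Ni) = 1.015 / 2 = 0.5077 mol.
m(Ni) = 0.5077 × 58.69 = 29.8 g.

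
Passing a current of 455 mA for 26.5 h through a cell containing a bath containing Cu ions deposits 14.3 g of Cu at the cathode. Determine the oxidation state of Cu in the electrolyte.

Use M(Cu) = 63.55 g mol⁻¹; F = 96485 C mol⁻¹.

+2

Q = I·t = 0.4550 A × 95400 s = 43410 C, so n(e⁻) = 43410/96485 = 0.4499 mol.
n(Cu) deposited = 14.3 / 63.55 = 0.2250 mol.
Electrons per atom = n(e⁻)/n(Cu) = 0.4499 / 0.2250 = 2.00 ≈ 2, so the ion is Cu²⁺.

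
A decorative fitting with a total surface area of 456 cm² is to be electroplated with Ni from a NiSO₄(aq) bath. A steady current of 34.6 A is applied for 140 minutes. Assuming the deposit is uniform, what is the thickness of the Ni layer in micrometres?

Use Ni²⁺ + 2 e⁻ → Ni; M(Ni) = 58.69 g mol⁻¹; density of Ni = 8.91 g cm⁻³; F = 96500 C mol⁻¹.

218 μm

Q = I·t = 34.60 × 8400.0 = 290600 C; n(e⁻) = 3.012 mol.
n(Ni) = n(e⁻)/2 = 1.506 mol, so m = 1.506 × 58.69 = 88.38 g.
Volume = m/ρ = 88.38 / 8.91 = 9.919 cm³.
Thickness = V/A = 9.919 / 456 = 0.0218 cm = 218 μm.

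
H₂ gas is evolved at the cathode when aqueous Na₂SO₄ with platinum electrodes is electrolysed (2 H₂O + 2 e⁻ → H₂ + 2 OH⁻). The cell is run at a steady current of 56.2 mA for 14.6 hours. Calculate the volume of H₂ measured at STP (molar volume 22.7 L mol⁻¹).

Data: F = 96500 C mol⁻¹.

0.347 L

Q = I·t = 0.05620 A × 52560 s = 2954 C.
n(e⁻) = Q/F = 2954 / 96500 = 0.03061 mol.
2 electrons are transferred per H₂ molecule, so n(H₂) = 0.03061 / 2 = 0.01531 mol.
V = n × V_m = 0.01531 × 22.7 = 0.347 L.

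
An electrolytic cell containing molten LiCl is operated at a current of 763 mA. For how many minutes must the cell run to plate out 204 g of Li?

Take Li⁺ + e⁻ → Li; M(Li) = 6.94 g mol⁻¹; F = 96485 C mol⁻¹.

62000 min

n(Li) = m/M = 204 / 6.94 = 29.39 mol.
Each Li atom requires 1 electron, so n(e⁻) = 1 × 29.39 = 29.39 mol.
Q = n(e⁻)·F = 29.39 × 96485 = 2836000 C.
t = Q/I = 2836000 / 0.7630 A = 3717000 s = 62000 min.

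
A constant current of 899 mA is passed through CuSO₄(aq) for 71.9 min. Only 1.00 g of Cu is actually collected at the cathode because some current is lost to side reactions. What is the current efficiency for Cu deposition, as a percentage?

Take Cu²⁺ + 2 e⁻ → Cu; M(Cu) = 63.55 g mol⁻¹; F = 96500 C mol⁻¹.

78.3 %

Q = I·t = 0.8990 × 4314.0 = 3878 C; n(e⁻) = 3878/96500 = 0.04019 mol.
Theoretical n(Cu) = n(e⁻)/2 = 0.02009 mol, i.e. m_theo = 0.02009 × 63.55 = 1.277 g.
Efficiency = m_actual / m_theo = 1.00 / 1.277 = 78.3 %.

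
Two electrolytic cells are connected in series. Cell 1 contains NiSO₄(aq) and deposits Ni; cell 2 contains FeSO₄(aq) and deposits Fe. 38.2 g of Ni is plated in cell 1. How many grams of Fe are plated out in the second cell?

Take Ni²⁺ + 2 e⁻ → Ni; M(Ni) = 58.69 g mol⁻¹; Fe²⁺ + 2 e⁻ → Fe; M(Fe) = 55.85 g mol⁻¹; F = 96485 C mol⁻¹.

36.4 g

n(Ni) = 38.2 / 58.69 = 0.6509 mol.
Since Ni²⁺ + 2 e⁻ → Ni, n(e⁻) passed = 2 × 0.6509 = 1.302 mol.
Cells in series carry the same charge, so the same 1.302 mol of electrons passes through cell 2.
Fe²⁺ + 2 e⁻ → Fe, so n(Fe) = 1.302 / 2 = 0.6509 mol.
m(Fe) = 0.6509 × 55.85 = 36.4 g.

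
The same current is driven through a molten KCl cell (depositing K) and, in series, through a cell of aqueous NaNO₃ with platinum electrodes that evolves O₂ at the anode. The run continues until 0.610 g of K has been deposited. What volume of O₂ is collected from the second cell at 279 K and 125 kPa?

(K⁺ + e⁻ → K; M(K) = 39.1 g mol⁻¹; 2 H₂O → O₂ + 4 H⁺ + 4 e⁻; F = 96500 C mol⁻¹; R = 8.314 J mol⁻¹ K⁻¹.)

0.0724 L

n(K) = 0.610 / 39.1 = 0.01560 mol, so n(e⁻) = 1 × 0.01560 = 0.01560 mol.
The cells are in series, so the same 0.01560 mol of electrons passes through the second cell.
2 H₂O → O₂ + 4 H⁺ + 4 e⁻ — 4 mol e⁻ per mol O₂, so n(O₂) = 0.01560/4 = 0.003900 mol.
V = nRT/P = (0.003900 × 8.314 × 279) / (125 × 10³) = 7.24 × 10⁻⁵ m³ = 0.0724 L.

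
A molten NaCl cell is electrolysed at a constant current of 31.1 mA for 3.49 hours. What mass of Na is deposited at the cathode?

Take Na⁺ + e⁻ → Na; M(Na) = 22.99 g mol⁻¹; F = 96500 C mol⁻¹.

0.0931 g

Q = I·t = 0.03110 A × 12564 s = 390.7 C.
n(e⁻) = Q/F = 390.7 / 96500 = 0.004049 mol.
Na⁺ + e⁻ → Na, so n(Na) = n(e⁻)/1 = 0.004049 mol.
m = n·M = 0.004049 × 22.99 = 0.0931 g.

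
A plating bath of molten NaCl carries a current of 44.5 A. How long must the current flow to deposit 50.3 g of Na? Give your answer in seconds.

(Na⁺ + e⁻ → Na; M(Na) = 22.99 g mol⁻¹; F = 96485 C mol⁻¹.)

4740 s

n(Na) = m/M = 50.3 / 22.99 = 2.188 mol.
Each Na atom requires 1 electron, so n(e⁻) = 1 × 2.188 = 2.188 mol.
Q = n(e⁻)·F = 2.188 × 96485 = 211100 C.
t = Q/I = 211100 / 44.50 A = 4744 s.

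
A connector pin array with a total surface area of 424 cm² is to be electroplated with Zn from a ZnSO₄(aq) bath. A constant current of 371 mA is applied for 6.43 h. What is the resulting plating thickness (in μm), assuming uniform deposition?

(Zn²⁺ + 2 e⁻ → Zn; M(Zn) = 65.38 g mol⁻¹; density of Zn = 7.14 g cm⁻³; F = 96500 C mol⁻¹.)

Q = I·t = 0.3710 × 23148 = 8588 C; n(e⁻) = 0.08899 mol.
n(Zn) = n(e⁻)/2 = 0.04450 mol, so m = 0.04450 × 65.38 = 2.909 g.
Volume = m/ρ = 2.909 / 7.14 = 0.4075 cm³.
Thickness = V/A = 0.4075 / 424 = 9.61 × 10⁻⁴ cm = 9.61 μm.

9.61 μm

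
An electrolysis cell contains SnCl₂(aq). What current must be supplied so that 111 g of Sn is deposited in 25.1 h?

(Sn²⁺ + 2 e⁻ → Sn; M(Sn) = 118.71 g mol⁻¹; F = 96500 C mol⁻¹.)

n(Sn) = 111 / 118.71 = 0.9351 mol.
n(e⁻) = 2 × 0.9351 = 1.870 mol.
Q = n(e⁻)·F = 1.870 × 96500 = 180500 C.
I = Q/t = 180500 / 90360 s = 2.00 A.

2.00 A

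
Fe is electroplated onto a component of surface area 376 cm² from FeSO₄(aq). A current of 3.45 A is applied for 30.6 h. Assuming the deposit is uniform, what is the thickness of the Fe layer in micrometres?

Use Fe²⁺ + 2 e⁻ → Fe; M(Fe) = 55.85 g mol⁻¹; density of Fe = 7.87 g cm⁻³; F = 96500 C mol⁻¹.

Q = I·t = 3.450 × 110160 = 380100 C; n(e⁻) = 3.938 mol.
n(Fe) = n(e⁻)/2 = 1.969 mol, so m = 1.969 × 55.85 = 110.0 g.
Volume = m/ρ = 110.0 / 7.87 = 13.97 cm³.
Thickness = V/A = 13.97 / 376 = 0.0372 cm = 372 μm.

372 μm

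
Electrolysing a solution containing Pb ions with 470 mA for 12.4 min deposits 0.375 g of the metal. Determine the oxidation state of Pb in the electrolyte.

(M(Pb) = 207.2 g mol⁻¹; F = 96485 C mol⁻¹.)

+2

Q = I·t = 0.4700 A × 744.00 s = 349.7 C, so n(e⁻) = 349.7/96485 = 0.003624 mol.
n(Pb) deposited = 0.375 / 207.2 = 0.001810 mol.
Electrons per atom = n(e⁻)/n(Pb) = 0.003624 / 0.001810 = 2.00 ≈ 2, so the ion is Pb²⁺.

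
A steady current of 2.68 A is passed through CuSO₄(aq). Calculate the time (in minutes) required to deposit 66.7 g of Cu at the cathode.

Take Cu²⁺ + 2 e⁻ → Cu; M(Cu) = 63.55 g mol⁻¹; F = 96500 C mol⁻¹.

1260 min

n(Cu) = m/M = 66.7 / 63.55 = 1.050 mol.
Each Cu atom requires 2 electrons, so n(e⁻) = 2 × 1.050 = 2.099 mol.
Q = n(e⁻)·F = 2.099 × 96500 = 202600 C.
t = Q/I = 202600 / 2.680 A = 75580 s = 1260 min.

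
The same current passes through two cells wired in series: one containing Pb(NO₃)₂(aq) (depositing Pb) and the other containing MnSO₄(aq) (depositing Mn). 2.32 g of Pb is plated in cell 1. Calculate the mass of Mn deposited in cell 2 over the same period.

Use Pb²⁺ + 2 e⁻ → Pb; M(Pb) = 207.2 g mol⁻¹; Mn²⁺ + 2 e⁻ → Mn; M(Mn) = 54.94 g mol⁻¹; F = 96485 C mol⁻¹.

0.615 g

n(Pb) = 2.32 / 207.2 = 0.01120 mol.
Since Pb²⁺ + 2 e⁻ → Pb, n(e⁻) passed = 2 × 0.01120 = 0.02239 mol.
Cells in series carry the same charge, so the same 0.02239 mol of electrons passes through cell 2.
Mn²⁺ + 2 e⁻ → Mn, so n(Mn) = 0.02239 / 2 = 0.01120 mol.
m(Mn) = 0.01120 × 54.94 = 0.615 g.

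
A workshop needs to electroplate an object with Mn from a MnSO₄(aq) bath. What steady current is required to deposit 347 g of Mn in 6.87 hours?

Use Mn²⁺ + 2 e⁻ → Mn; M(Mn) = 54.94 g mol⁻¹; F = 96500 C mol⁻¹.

49.3 A

n(Mn) = 347 / 54.94 = 6.316 mol.
n(e⁻) = 2 × 6.316 = 12.63 mol.
Q = n(e⁻)·F = 12.63 × 96500 = 1219000 C.
I = Q/t = 1219000 / 24732 s = 49.3 A.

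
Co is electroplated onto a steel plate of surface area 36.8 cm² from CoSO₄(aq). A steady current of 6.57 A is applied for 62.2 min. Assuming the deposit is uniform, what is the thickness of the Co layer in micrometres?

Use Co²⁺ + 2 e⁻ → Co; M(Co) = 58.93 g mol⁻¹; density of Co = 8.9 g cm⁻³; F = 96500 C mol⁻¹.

Q = I·t = 6.570 × 3732.0 = 24520 C; n(e⁻) = 0.2541 mol.
n(Co) = n(e⁻)/2 = 0.1270 mol, so m = 0.1270 × 58.93 = 7.487 g.
Volume = m/ρ = 7.487 / 8.9 = 0.8412 cm³.
Thickness = V/A = 0.8412 / 36.8 = 0.0229 cm = 229 μm.

229 μm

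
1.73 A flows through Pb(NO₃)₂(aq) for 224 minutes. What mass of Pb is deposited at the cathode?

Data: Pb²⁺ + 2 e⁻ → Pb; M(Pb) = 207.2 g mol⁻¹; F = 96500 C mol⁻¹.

Q = I·t = 1.730 A × 13440 s = 23250 C.
n(e⁻) = Q/F = 23250 / 96500 = 0.2409 mol.
Pb²⁺ + 2 e⁻ → Pb, so n(Pb) = n(e⁻)/2 = 0.1205 mol.
m = n·M = 0.1205 × 207.2 = 25.0 g.

25.0 g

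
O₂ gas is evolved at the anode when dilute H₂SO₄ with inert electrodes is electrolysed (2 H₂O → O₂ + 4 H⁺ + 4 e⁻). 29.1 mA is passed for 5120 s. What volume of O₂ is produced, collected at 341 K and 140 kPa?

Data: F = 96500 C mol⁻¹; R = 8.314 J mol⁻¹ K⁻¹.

Q = I·t = 0.02910 A × 5120.0 s = 149.0 C.
n(e⁻) = Q/F = 149.0 / 96500 = 0.001544 mol.
4 electrons are transferred per O₂ molecule, so n(O₂) = 0.001544 / 4 = 0.0003860 mol.
V = nRT/P = (0.0003860 × 8.314 × 341) / (140 × 10³ Pa) = 7.82 × 10⁻⁶ m³ = 0.00782 L.

0.00782 L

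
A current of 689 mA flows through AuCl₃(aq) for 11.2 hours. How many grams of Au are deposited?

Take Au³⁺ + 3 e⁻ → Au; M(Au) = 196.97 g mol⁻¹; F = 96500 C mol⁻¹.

Q = I·t = 0.6890 A × 40320 s = 27780 C.
n(e⁻) = Q/F = 27780 / 96500 = 0.2879 mol.
Au³⁺ + 3 e⁻ → Au, so n(Au) = n(e⁻)/3 = 0.09596 mol.
m = n·M = 0.09596 × 196.97 = 18.9 g.

18.9 g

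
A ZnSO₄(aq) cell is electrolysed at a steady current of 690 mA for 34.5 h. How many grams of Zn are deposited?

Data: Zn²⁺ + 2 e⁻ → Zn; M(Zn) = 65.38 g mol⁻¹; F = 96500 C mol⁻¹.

29.0 g

Q = I·t = 0.6900 A × 124200 s = 85700 C.
n(e⁻) = Q/F = 85700 / 96500 = 0.8881 mol.
Zn²⁺ + 2 e⁻ → Zn, so n(Zn) = n(e⁻)/2 = 0.4440 mol.
m = n·M = 0.4440 × 65.38 = 29.0 g.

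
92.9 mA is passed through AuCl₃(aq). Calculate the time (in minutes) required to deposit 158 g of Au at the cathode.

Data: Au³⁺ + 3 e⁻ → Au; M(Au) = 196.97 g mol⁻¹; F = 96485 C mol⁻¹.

41700 min

n(Au) = m/M = 158 / 196.97 = 0.8022 mol.
Each Au atom requires 3 electrons, so n(e⁻) = 3 × 0.8022 = 2.406 mol.
Q = n(e⁻)·F = 2.406 × 96485 = 232200 C.
t = Q/I = 232200 / 0.09290 A = 2499000 s = 41700 min.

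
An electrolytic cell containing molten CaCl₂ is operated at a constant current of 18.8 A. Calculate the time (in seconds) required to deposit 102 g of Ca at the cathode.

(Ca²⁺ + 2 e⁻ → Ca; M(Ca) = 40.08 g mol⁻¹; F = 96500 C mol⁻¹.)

n(Ca) = m/M = 102 / 40.08 = 2.545 mol.
Each Ca atom requires 2 electrons, so n(e⁻) = 2 × 2.545 = 5.090 mol.
Q = n(e⁻)·F = 5.090 × 96500 = 491200 C.
t = Q/I = 491200 / 18.80 A = 26130 s.

26100 s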